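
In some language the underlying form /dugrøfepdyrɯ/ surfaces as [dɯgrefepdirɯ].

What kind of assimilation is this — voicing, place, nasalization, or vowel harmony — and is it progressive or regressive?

/u/→[ɯ] /ø/→[e] /y/→[i].
Vowels agree with the last vowel, so the harmony is regressive.

vowel harmony, regressive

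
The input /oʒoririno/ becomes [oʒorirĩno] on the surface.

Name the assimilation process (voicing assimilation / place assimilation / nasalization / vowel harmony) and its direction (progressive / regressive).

nasalization, regressive

/i/→[ĩ].
Each target copies a feature from the following segment, so the direction is regressive.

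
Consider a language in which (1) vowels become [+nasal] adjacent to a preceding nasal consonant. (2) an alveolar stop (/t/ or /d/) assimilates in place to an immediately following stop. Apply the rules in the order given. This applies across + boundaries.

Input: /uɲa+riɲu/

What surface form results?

[uɲã+riɲũ]

Rule 1: /a/ after nasal /ɲ/ → [ã]
Rule 1: /u/ after nasal /ɲ/ → [ũ]
After rule 1: uɲã+riɲũ
Rule 2: no segment meets the rule's conditions; no change.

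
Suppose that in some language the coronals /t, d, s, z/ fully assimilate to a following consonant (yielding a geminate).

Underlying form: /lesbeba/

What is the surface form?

/s/ before /b/ → [b] (total assimilation)

[lebbeba]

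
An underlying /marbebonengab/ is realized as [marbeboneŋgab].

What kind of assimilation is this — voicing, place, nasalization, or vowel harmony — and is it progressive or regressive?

/n/→[ŋ].
Each target copies a feature from the following segment, so the direction is regressive.

place assimilation, regressive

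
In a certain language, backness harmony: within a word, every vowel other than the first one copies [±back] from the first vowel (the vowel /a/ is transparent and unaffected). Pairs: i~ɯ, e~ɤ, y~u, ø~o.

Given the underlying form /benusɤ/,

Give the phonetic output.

[benyse]

/u/ harmonizes with /e/ ([-back]) → [y]
/ɤ/ harmonizes with /e/ ([-back]) → [e]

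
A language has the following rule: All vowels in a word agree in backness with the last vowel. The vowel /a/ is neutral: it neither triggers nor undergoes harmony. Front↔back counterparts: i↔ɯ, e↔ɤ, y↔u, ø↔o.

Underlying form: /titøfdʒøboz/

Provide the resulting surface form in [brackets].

/i/ harmonizes with /o/ ([+back]) → [ɯ]
/ø/ harmonizes with /o/ ([+back]) → [o]
/ø/ harmonizes with /o/ ([+back]) → [o]

[tɯtofdʒoboz]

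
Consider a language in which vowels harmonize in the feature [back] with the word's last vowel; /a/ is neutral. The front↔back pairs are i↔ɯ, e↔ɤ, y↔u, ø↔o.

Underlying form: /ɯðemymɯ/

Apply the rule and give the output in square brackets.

[ɯðɤmumɯ]

/e/ harmonizes with /ɯ/ ([+back]) → [ɤ]
/y/ harmonizes with /ɯ/ ([+back]) → [u]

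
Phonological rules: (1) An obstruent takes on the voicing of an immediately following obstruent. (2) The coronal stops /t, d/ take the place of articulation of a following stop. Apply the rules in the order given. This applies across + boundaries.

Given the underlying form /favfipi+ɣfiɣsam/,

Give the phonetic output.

Rule 1: /v/ before /f/ (voiceless) → [f]
Rule 1: /ɣ/ before /f/ (voiceless) → [x]
Rule 1: /ɣ/ before /s/ (voiceless) → [x]
After rule 1: faffipi+xfixsam
Rule 2: no segment meets the rule's conditions; no change.

[faffipi+xfixsam]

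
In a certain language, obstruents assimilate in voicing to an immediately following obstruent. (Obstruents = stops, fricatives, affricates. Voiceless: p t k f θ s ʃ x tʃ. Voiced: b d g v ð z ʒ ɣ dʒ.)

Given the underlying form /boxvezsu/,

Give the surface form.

[boɣvessu]

/x/ before /v/ (voiced) → [ɣ]
/z/ before /s/ (voiceless) → [s]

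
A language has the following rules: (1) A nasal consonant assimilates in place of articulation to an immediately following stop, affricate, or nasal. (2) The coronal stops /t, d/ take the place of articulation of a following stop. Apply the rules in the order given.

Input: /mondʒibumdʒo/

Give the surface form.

[moɲdʒibuɲdʒo]

Rule 1: /n/ before /dʒ/ (palatal) → [ɲ]
Rule 1: /m/ before /dʒ/ (palatal) → [ɲ]
After rule 1: moɲdʒibuɲdʒo
Rule 2: no segment meets the rule's conditions; no change.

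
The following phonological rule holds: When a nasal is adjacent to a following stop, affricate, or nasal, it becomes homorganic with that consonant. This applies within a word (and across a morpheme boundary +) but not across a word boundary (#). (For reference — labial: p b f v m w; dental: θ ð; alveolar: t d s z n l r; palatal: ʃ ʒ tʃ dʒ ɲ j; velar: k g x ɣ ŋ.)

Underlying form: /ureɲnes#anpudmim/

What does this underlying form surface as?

/ɲ/ before /n/ (alveolar) → [n]
/n/ before /p/ (labial) → [m]

[urennes#ampudmim]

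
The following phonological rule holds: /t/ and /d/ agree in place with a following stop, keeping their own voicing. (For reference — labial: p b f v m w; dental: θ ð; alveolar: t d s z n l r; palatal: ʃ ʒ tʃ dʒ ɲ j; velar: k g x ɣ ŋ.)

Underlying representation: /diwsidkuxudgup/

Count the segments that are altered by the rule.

/d/ before /k/ (velar) → [g]
/d/ before /g/ (velar) → [g]
2 segments change.

2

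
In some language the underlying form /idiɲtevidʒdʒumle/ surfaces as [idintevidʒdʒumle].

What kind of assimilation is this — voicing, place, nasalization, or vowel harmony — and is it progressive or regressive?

/ɲ/→[n].
Each target copies a feature from the following segment, so the direction is regressive.

place assimilation, regressive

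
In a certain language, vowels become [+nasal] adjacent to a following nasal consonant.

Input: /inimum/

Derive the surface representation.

[ĩnĩmũm]

/i/ before nasal /n/ → [ĩ]
/i/ before nasal /m/ → [ĩ]
/u/ before nasal /m/ → [ũ]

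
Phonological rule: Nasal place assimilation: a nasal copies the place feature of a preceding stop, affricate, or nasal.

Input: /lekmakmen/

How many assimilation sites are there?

2

/m/ after /k/ (velar) → [ŋ]
/m/ after /k/ (velar) → [ŋ]
2 segments change.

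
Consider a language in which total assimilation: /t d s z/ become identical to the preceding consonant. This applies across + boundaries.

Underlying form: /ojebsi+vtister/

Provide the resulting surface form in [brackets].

[ojebbi+vvisser]

/s/ after /b/ → [b] (total assimilation)
/t/ after /v/ → [v] (total assimilation)
/t/ after /s/ → [s] (total assimilation)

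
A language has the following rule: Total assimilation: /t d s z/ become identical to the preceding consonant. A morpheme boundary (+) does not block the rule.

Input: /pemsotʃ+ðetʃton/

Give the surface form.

[pemmotʃ+ðetʃtʃon]

/s/ after /m/ → [m] (total assimilation)
/t/ after /tʃ/ → [tʃ] (total assimilation)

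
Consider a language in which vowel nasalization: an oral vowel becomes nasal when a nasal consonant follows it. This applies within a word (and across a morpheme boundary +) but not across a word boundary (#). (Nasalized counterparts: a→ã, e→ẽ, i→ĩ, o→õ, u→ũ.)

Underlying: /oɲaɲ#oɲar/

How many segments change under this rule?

3

/o/ before nasal /ɲ/ → [õ]
/a/ before nasal /ɲ/ → [ã]
/o/ before nasal /ɲ/ → [õ]
3 segments change.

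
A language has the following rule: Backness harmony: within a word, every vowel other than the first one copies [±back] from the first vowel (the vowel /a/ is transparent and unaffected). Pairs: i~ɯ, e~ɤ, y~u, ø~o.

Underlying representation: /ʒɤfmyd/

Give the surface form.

/y/ harmonizes with /ɤ/ ([+back]) → [u]

[ʒɤfmud]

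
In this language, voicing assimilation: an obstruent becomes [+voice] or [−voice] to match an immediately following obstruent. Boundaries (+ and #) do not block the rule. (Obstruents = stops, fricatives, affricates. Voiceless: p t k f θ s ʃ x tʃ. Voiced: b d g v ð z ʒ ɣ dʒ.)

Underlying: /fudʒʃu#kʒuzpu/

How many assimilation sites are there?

3

/dʒ/ before /ʃ/ (voiceless) → [tʃ]
/k/ before /ʒ/ (voiced) → [g]
/z/ before /p/ (voiceless) → [s]
3 segments change.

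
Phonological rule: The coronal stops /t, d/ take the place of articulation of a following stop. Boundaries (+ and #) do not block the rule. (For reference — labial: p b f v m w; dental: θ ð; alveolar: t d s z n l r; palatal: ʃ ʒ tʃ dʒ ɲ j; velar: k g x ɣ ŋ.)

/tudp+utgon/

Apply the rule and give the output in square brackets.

[tubp+ukgon]

/d/ before /p/ (labial) → [b]
/t/ before /g/ (velar) → [k]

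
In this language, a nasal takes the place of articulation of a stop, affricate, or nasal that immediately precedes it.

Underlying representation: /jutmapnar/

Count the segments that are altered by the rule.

/m/ after /t/ (alveolar) → [n]
/n/ after /p/ (labial) → [m]
2 segments change.

2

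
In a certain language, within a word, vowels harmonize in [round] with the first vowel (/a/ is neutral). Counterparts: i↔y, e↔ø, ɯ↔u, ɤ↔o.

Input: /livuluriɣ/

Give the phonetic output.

/u/ harmonizes with /i/ ([-round]) → [ɯ]
/u/ harmonizes with /i/ ([-round]) → [ɯ]

[livɯlɯriɣ]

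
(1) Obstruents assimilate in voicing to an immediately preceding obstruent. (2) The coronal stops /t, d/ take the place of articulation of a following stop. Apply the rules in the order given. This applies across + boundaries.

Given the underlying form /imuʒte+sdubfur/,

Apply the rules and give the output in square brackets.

Rule 1: /t/ after /ʒ/ (voiced) → [d]
Rule 1: /d/ after /s/ (voiceless) → [t]
Rule 1: /f/ after /b/ (voiced) → [v]
After rule 1: imuʒde+stubvur
Rule 2: no segment meets the rule's conditions; no change.

[imuʒde+stubvur]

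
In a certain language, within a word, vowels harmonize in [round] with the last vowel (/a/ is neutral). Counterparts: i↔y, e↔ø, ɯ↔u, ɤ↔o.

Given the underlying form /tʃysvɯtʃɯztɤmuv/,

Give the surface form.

/ɯ/ harmonizes with /u/ ([+round]) → [u]
/ɯ/ harmonizes with /u/ ([+round]) → [u]
/ɤ/ harmonizes with /u/ ([+round]) → [o]

[tʃysvutʃuztomuv]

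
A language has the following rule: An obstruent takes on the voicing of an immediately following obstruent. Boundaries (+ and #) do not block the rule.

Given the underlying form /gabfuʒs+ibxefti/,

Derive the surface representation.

/b/ before /f/ (voiceless) → [p]
/ʒ/ before /s/ (voiceless) → [ʃ]
/b/ before /x/ (voiceless) → [p]

[gapfuʃs+ipxefti]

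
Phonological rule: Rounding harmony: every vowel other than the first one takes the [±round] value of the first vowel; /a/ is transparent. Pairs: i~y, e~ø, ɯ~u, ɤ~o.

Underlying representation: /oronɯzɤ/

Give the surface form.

/ɯ/ harmonizes with /o/ ([+round]) → [u]
/ɤ/ harmonizes with /o/ ([+round]) → [o]

[oronuzo]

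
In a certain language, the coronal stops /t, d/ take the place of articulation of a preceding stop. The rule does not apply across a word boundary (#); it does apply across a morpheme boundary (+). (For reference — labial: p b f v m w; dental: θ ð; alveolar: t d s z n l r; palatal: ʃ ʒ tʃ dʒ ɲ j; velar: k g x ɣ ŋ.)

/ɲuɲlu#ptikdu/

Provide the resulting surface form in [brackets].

[ɲuɲlu#ppikgu]

/t/ after /p/ (labial) → [p]
/d/ after /k/ (velar) → [g]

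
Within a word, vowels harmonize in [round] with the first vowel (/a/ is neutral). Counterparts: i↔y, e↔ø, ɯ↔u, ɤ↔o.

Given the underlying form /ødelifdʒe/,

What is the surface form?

[ødølyfdʒø]

/e/ harmonizes with /ø/ ([+round]) → [ø]
/i/ harmonizes with /ø/ ([+round]) → [y]
/e/ harmonizes with /ø/ ([+round]) → [ø]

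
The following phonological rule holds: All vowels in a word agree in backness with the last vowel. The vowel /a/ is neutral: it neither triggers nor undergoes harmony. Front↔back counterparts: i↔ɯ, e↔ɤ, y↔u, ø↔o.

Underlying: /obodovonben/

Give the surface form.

[øbødøvønben]

/o/ harmonizes with /e/ ([-back]) → [ø]
/o/ harmonizes with /e/ ([-back]) → [ø]
/o/ harmonizes with /e/ ([-back]) → [ø]
/o/ harmonizes with /e/ ([-back]) → [ø]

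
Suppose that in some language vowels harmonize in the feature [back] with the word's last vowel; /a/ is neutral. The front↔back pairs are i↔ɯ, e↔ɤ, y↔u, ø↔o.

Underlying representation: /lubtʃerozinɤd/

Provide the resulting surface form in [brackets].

[lubtʃɤrozɯnɤd]

/e/ harmonizes with /ɤ/ ([+back]) → [ɤ]
/i/ harmonizes with /ɤ/ ([+back]) → [ɯ]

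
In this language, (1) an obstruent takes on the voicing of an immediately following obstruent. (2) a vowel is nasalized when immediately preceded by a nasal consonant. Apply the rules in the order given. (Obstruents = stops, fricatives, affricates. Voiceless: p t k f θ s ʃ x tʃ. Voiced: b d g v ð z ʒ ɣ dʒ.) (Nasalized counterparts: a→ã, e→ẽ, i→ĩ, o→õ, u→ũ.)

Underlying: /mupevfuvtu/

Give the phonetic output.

Rule 1: /v/ before /f/ (voiceless) → [f]
Rule 1: /v/ before /t/ (voiceless) → [f]
After rule 1: mupeffuftu
Rule 2: /u/ after nasal /m/ → [ũ]

[mũpeffuftu]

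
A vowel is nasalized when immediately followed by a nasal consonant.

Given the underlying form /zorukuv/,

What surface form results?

[zorukuv]

no segment meets the rule's conditions; no change.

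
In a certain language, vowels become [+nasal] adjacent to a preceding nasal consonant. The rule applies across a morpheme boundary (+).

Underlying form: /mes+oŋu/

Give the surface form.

[mẽs+oŋũ]

/e/ after nasal /m/ → [ẽ]
/u/ after nasal /ŋ/ → [ũ]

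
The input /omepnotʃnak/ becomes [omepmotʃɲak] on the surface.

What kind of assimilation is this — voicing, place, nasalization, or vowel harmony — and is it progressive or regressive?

/n/→[m] /n/→[ɲ].
Each target copies a feature from the preceding segment, so the direction is progressive.

place assimilation, progressive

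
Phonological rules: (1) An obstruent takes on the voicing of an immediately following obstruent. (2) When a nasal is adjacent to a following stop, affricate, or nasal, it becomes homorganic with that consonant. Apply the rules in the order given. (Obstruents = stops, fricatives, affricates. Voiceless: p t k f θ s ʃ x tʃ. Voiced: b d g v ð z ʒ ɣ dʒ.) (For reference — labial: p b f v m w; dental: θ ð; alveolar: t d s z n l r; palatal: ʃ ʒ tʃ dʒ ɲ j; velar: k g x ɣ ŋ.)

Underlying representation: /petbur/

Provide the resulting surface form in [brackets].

[pedbur]

Rule 1: /t/ before /b/ (voiced) → [d]
After rule 1: pedbur
Rule 2: no segment meets the rule's conditions; no change.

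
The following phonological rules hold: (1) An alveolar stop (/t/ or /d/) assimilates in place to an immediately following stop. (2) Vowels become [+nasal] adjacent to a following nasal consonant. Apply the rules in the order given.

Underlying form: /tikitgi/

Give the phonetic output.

Rule 1: /t/ before /g/ (velar) → [k]
After rule 1: tikikgi
Rule 2: no segment meets the rule's conditions; no change.

[tikikgi]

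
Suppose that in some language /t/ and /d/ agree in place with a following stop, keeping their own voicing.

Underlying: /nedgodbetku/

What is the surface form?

/d/ before /g/ (velar) → [g]
/d/ before /b/ (labial) → [b]
/t/ before /k/ (velar) → [k]

[neggobbekku]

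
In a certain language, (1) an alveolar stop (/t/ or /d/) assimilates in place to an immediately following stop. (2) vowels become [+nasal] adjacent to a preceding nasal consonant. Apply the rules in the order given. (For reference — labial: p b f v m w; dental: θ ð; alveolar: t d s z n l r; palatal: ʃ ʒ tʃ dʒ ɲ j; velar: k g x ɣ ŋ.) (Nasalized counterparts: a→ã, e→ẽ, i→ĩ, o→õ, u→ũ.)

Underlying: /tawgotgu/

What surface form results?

Rule 1: /t/ before /g/ (velar) → [k]
After rule 1: tawgokgu
Rule 2: no segment meets the rule's conditions; no change.

[tawgokgu]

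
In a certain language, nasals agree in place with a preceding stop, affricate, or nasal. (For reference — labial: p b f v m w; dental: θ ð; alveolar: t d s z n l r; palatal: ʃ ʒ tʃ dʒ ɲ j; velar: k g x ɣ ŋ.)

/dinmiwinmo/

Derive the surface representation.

/m/ after /n/ (alveolar) → [n]
/m/ after /n/ (alveolar) → [n]

[dinniwinno]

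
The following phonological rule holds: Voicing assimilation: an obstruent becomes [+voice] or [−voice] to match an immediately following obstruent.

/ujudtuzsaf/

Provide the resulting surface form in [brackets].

[ujuttussaf]

/d/ before /t/ (voiceless) → [t]
/z/ before /s/ (voiceless) → [s]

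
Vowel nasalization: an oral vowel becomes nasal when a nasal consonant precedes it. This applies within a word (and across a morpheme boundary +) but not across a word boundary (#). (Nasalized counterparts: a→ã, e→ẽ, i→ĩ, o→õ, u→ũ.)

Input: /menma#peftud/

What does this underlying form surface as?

/e/ after nasal /m/ → [ẽ]
/a/ after nasal /m/ → [ã]

[mẽnmã#peftud]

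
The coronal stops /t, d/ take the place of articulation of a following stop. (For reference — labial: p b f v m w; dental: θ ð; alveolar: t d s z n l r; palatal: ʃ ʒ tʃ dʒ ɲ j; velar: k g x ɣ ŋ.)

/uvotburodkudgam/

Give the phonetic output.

/t/ before /b/ (labial) → [p]
/d/ before /k/ (velar) → [g]
/d/ before /g/ (velar) → [g]

[uvopburogkuggam]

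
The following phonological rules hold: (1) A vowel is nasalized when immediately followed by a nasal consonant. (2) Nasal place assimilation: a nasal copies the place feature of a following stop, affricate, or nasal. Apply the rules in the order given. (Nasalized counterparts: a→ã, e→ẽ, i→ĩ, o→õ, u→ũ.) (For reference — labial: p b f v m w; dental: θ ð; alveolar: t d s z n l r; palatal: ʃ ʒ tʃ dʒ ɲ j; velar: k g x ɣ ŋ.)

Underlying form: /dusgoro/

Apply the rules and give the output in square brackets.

Rule 1: no segment meets the rule's conditions; no change.
After rule 1: dusgoro
Rule 2: no segment meets the rule's conditions; no change.

[dusgoro]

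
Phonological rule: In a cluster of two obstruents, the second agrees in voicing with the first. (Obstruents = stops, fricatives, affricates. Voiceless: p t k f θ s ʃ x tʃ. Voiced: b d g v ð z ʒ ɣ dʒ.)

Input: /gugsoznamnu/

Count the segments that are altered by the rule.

/s/ after /g/ (voiced) → [z]
1 segment changes.

1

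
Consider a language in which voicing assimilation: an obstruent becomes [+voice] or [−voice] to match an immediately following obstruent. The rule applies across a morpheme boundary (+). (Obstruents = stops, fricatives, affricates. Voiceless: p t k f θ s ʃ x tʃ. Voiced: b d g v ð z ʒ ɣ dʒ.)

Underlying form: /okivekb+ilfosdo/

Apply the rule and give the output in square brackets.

/k/ before /b/ (voiced) → [g]
/s/ before /d/ (voiced) → [z]

[okivegb+ilfozdo]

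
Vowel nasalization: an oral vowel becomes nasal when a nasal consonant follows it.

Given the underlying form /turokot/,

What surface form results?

no segment meets the rule's conditions; no change.

[turokot]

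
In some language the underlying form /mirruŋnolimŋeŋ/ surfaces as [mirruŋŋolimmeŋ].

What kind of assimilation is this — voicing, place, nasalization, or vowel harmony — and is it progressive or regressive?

/n/→[ŋ] /ŋ/→[m].
Each target copies a feature from the preceding segment, so the direction is progressive.

place assimilation, progressive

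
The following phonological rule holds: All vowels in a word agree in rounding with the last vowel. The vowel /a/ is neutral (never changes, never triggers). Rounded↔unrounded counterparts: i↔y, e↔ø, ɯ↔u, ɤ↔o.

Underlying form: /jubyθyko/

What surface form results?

no segment meets the rule's conditions; no change.

[jubyθyko]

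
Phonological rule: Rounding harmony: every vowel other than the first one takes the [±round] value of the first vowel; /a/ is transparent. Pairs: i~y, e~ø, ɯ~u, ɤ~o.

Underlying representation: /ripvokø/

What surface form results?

[ripvɤke]

/o/ harmonizes with /i/ ([-round]) → [ɤ]
/ø/ harmonizes with /i/ ([-round]) → [e]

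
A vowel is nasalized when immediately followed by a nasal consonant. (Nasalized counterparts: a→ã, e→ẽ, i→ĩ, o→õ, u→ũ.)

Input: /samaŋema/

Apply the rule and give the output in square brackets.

[sãmãŋẽma]

/a/ before nasal /m/ → [ã]
/a/ before nasal /ŋ/ → [ã]
/e/ before nasal /m/ → [ẽ]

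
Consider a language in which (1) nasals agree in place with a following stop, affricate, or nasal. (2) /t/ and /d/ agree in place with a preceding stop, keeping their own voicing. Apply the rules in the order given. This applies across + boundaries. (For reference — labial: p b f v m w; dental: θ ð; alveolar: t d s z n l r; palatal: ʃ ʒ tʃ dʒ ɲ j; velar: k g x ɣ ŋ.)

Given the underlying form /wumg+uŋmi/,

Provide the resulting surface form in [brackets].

[wuŋg+ummi]

Rule 1: /m/ before /g/ (velar) → [ŋ]
Rule 1: /ŋ/ before /m/ (labial) → [m]
After rule 1: wuŋg+ummi
Rule 2: no segment meets the rule's conditions; no change.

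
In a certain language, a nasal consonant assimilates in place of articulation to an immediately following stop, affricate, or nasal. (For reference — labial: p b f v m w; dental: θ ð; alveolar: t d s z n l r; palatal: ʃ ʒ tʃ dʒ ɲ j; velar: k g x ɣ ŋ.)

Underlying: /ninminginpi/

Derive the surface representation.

/n/ before /m/ (labial) → [m]
/n/ before /g/ (velar) → [ŋ]
/n/ before /p/ (labial) → [m]

[nimmiŋgimpi]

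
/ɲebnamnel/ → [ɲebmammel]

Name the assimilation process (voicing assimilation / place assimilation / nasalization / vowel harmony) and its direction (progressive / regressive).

place assimilation, progressive

/n/→[m] /n/→[m].
Each target copies a feature from the preceding segment, so the direction is progressive.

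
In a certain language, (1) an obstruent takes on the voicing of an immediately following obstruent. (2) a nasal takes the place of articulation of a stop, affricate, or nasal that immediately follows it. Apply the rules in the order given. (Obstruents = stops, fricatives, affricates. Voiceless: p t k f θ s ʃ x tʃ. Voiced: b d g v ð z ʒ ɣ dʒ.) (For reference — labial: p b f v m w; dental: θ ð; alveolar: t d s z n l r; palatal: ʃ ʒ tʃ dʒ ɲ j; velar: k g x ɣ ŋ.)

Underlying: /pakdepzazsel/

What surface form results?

Rule 1: /k/ before /d/ (voiced) → [g]
Rule 1: /p/ before /z/ (voiced) → [b]
Rule 1: /z/ before /s/ (voiceless) → [s]
After rule 1: pagdebzassel
Rule 2: no segment meets the rule's conditions; no change.

[pagdebzassel]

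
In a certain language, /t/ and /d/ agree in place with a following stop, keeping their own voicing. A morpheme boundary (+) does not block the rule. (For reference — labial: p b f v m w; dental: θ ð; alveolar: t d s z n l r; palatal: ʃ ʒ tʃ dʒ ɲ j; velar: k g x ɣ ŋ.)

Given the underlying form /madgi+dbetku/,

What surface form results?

/d/ before /g/ (velar) → [g]
/d/ before /b/ (labial) → [b]
/t/ before /k/ (velar) → [k]

[maggi+bbekku]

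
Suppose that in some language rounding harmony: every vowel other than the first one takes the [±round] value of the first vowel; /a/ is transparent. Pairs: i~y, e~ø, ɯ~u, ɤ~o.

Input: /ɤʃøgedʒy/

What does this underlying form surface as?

[ɤʃegedʒi]

/ø/ harmonizes with /ɤ/ ([-round]) → [e]
/y/ harmonizes with /ɤ/ ([-round]) → [i]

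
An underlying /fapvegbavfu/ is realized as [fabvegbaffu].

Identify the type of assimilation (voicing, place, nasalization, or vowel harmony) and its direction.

voicing assimilation, regressive

/p/→[b] /v/→[f].
Each target copies a feature from the following segment, so the direction is regressive.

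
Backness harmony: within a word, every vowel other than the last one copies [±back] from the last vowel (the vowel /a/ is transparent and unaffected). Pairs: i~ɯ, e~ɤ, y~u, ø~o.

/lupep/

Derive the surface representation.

/u/ harmonizes with /e/ ([-back]) → [y]

[lypep]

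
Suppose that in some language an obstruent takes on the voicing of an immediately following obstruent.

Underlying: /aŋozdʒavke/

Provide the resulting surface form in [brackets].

[aŋozdʒafke]

/v/ before /k/ (voiceless) → [f]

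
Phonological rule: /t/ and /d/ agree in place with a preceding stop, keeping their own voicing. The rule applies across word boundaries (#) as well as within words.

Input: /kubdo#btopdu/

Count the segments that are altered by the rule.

/d/ after /b/ (labial) → [b]
/t/ after /b/ (labial) → [p]
/d/ after /p/ (labial) → [b]
3 segments change.

3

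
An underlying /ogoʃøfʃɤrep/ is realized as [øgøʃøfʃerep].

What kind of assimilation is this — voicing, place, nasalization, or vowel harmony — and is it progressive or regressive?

/o/→[ø] /o/→[ø] /ɤ/→[e].
Vowels agree with the last vowel, so the harmony is regressive.

vowel harmony, regressive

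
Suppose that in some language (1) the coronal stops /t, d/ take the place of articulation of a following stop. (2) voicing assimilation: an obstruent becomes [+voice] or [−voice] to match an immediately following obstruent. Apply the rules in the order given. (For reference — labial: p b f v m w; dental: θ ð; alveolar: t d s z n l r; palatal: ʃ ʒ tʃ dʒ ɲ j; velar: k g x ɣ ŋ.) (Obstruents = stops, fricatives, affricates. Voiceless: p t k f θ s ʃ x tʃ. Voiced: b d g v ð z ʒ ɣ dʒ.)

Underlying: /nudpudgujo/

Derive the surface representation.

[nuppuggujo]

Rule 1: /d/ before /p/ (labial) → [b]
Rule 1: /d/ before /g/ (velar) → [g]
After rule 1: nubpuggujo
Rule 2: /b/ before /p/ (voiceless) → [p]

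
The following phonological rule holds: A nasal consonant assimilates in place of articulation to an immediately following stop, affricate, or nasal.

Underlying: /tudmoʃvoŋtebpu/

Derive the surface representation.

[tudmoʃvontebpu]

/ŋ/ before /t/ (alveolar) → [n]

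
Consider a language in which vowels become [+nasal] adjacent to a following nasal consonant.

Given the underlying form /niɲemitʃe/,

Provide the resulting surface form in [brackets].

/i/ before nasal /ɲ/ → [ĩ]
/e/ before nasal /m/ → [ẽ]

[nĩɲẽmitʃe]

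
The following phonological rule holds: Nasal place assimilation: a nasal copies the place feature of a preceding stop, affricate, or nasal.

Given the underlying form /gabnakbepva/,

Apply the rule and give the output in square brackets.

/n/ after /b/ (labial) → [m]

[gabmakbepva]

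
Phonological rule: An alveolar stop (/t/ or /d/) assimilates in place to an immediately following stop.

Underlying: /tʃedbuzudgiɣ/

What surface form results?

[tʃebbuzuggiɣ]

/d/ before /b/ (labial) → [b]
/d/ before /g/ (velar) → [g]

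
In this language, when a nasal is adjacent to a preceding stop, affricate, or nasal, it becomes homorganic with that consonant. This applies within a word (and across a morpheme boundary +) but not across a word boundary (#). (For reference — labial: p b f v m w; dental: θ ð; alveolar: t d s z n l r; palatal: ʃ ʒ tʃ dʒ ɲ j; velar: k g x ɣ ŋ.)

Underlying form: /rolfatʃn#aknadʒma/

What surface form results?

[rolfatʃɲ#akŋadʒɲa]

/n/ after /tʃ/ (palatal) → [ɲ]
/n/ after /k/ (velar) → [ŋ]
/m/ after /dʒ/ (palatal) → [ɲ]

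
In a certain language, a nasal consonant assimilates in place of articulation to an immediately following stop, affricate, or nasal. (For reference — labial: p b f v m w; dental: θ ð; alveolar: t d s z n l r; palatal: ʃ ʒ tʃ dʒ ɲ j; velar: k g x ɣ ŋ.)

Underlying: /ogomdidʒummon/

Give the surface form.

/m/ before /d/ (alveolar) → [n]

[ogondidʒummon]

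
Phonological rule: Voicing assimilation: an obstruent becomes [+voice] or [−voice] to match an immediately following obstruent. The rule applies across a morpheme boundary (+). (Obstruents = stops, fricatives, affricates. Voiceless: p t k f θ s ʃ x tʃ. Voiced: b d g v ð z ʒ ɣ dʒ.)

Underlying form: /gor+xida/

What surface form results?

no segment meets the rule's conditions; no change.

[gor+xida]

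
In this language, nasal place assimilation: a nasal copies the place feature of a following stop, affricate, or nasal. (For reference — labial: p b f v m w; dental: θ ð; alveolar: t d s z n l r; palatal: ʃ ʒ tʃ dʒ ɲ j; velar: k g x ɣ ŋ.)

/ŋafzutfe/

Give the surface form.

no segment meets the rule's conditions; no change.

[ŋafzutfe]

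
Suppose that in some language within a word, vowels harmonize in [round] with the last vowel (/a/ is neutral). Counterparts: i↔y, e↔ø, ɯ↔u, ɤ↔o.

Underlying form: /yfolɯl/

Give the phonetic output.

/y/ harmonizes with /ɯ/ ([-round]) → [i]
/o/ harmonizes with /ɯ/ ([-round]) → [ɤ]

[ifɤlɯl]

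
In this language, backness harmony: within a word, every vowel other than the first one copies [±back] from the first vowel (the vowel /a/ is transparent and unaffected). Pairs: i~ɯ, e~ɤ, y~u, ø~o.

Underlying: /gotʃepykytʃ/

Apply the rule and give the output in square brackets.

[gotʃɤpukutʃ]

/e/ harmonizes with /o/ ([+back]) → [ɤ]
/y/ harmonizes with /o/ ([+back]) → [u]
/y/ harmonizes with /o/ ([+back]) → [u]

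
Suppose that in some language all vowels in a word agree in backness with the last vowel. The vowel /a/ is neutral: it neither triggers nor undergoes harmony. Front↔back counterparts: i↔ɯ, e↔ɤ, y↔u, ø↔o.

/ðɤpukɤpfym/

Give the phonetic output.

[ðepykepfym]

/ɤ/ harmonizes with /y/ ([-back]) → [e]
/u/ harmonizes with /y/ ([-back]) → [y]
/ɤ/ harmonizes with /y/ ([-back]) → [e]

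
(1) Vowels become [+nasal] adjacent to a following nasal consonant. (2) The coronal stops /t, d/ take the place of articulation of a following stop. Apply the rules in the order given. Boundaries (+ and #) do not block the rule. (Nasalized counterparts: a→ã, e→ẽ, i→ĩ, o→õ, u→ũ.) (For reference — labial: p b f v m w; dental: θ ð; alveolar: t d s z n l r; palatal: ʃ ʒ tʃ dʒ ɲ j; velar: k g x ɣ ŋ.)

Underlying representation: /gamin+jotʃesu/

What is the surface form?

[gãmĩn+jotʃesu]

Rule 1: /a/ before nasal /m/ → [ã]
Rule 1: /i/ before nasal /n/ → [ĩ]
After rule 1: gãmĩn+jotʃesu
Rule 2: no segment meets the rule's conditions; no change.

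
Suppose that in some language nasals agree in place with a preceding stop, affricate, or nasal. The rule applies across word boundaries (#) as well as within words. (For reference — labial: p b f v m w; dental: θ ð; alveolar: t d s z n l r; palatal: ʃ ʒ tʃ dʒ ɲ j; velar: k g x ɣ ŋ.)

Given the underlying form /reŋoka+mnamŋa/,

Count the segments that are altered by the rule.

2

/n/ after /m/ (labial) → [m]
/ŋ/ after /m/ (labial) → [m]
2 segments change.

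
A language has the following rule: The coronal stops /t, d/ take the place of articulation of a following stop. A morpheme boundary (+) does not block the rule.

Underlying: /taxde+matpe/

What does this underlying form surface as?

/t/ before /p/ (labial) → [p]

[taxde+mappe]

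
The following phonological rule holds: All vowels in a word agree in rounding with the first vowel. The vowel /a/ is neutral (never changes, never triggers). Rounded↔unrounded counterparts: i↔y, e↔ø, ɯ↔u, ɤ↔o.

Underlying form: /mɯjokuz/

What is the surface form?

/o/ harmonizes with /ɯ/ ([-round]) → [ɤ]
/u/ harmonizes with /ɯ/ ([-round]) → [ɯ]

[mɯjɤkɯz]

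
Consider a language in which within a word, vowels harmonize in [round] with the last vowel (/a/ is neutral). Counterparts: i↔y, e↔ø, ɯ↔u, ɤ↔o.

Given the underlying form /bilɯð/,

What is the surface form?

[bilɯð]

no segment meets the rule's conditions; no change.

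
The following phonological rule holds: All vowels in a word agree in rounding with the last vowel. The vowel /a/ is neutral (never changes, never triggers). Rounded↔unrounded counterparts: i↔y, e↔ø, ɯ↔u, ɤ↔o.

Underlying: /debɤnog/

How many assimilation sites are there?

/e/ harmonizes with /o/ ([+round]) → [ø]
/ɤ/ harmonizes with /o/ ([+round]) → [o]
2 segments change.

2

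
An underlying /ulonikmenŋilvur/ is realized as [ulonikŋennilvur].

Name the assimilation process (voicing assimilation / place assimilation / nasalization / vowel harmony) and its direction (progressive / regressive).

place assimilation, progressive

/m/→[ŋ] /ŋ/→[n].
Each target copies a feature from the preceding segment, so the direction is progressive.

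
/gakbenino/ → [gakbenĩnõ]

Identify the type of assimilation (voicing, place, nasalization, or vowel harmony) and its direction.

/i/→[ĩ] /o/→[õ].
Each target copies a feature from the preceding segment, so the direction is progressive.

nasalization, progressive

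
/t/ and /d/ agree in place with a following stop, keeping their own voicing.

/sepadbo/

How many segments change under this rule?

/d/ before /b/ (labial) → [b]
1 segment changes.

1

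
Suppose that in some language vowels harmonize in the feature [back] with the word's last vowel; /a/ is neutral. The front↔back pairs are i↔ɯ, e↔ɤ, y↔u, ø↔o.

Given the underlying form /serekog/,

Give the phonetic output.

[sɤrɤkog]

/e/ harmonizes with /o/ ([+back]) → [ɤ]
/e/ harmonizes with /o/ ([+back]) → [ɤ]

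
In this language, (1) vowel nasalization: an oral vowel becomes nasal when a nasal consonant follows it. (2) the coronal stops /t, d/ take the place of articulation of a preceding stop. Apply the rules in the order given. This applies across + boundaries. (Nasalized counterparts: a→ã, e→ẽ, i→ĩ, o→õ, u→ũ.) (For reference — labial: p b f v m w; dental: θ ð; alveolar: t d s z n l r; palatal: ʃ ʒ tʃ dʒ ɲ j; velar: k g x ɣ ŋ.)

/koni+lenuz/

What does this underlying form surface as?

Rule 1: /o/ before nasal /n/ → [õ]
Rule 1: /e/ before nasal /n/ → [ẽ]
After rule 1: kõni+lẽnuz
Rule 2: no segment meets the rule's conditions; no change.

[kõni+lẽnuz]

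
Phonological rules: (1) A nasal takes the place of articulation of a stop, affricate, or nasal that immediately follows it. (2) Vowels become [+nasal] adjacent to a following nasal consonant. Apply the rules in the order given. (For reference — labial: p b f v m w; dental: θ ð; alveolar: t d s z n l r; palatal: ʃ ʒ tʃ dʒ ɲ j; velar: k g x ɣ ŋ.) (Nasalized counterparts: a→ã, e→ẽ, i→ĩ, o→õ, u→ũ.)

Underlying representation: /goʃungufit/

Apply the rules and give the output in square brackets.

[goʃũŋgufit]

Rule 1: /n/ before /g/ (velar) → [ŋ]
After rule 1: goʃuŋgufit
Rule 2: /u/ before nasal /ŋ/ → [ũ]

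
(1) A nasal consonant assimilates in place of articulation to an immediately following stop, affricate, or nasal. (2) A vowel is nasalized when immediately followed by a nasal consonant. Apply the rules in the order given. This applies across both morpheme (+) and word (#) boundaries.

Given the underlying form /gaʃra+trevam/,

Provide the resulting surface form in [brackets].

Rule 1: no segment meets the rule's conditions; no change.
After rule 1: gaʃra+trevam
Rule 2: /a/ before nasal /m/ → [ã]

[gaʃra+trevãm]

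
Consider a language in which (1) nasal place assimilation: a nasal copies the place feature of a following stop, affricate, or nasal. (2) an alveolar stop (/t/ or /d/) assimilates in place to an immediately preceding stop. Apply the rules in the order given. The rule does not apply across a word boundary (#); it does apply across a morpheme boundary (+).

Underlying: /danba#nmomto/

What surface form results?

[damba#mmonto]

Rule 1: /n/ before /b/ (labial) → [m]
Rule 1: /n/ before /m/ (labial) → [m]
Rule 1: /m/ before /t/ (alveolar) → [n]
After rule 1: damba#mmonto
Rule 2: no segment meets the rule's conditions; no change.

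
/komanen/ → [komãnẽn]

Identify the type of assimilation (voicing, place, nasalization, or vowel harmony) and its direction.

/a/→[ã] /e/→[ẽ].
Each target copies a feature from the preceding segment, so the direction is progressive.

nasalization, progressive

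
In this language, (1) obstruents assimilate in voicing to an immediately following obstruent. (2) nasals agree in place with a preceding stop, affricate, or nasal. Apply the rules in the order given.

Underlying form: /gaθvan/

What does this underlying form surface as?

[gaðvan]

Rule 1: /θ/ before /v/ (voiced) → [ð]
After rule 1: gaðvan
Rule 2: no segment meets the rule's conditions; no change.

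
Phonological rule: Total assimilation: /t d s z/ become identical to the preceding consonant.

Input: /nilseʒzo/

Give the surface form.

/s/ after /l/ → [l] (total assimilation)
/z/ after /ʒ/ → [ʒ] (total assimilation)

[nilleʒʒo]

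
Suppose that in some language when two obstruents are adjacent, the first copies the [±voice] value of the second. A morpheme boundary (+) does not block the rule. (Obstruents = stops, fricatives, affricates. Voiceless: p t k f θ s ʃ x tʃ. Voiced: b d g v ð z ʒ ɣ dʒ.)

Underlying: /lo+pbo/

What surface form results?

/p/ before /b/ (voiced) → [b]

[lo+bbo]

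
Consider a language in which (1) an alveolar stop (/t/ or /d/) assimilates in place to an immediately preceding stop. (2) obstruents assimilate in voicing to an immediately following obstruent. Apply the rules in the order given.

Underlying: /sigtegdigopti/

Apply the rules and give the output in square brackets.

Rule 1: /t/ after /g/ (velar) → [k]
Rule 1: /d/ after /g/ (velar) → [g]
Rule 1: /t/ after /p/ (labial) → [p]
After rule 1: sigkeggigoppi
Rule 2: /g/ before /k/ (voiceless) → [k]

[sikkeggigoppi]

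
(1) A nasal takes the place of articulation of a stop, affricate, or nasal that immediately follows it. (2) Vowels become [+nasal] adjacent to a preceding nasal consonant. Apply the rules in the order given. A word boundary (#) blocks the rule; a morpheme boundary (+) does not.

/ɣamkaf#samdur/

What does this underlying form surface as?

Rule 1: /m/ before /k/ (velar) → [ŋ]
Rule 1: /m/ before /d/ (alveolar) → [n]
After rule 1: ɣaŋkaf#sandur
Rule 2: no segment meets the rule's conditions; no change.

[ɣaŋkaf#sandur]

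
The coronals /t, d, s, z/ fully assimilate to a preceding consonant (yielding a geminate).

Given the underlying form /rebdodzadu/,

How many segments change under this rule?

/d/ after /b/ → [b] (total assimilation)
/z/ after /d/ → [d] (total assimilation)
2 segments change.

2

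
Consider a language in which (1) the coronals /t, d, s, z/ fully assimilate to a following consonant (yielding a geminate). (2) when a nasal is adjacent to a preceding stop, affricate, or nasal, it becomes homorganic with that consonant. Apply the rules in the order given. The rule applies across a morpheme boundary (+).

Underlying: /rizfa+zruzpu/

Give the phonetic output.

Rule 1: /z/ before /f/ → [f] (total assimilation)
Rule 1: /z/ before /r/ → [r] (total assimilation)
Rule 1: /z/ before /p/ → [p] (total assimilation)
After rule 1: riffa+rruppu
Rule 2: no segment meets the rule's conditions; no change.

[riffa+rruppu]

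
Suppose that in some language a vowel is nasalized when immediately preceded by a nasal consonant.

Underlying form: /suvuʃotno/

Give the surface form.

/o/ after nasal /n/ → [õ]

[suvuʃotnõ]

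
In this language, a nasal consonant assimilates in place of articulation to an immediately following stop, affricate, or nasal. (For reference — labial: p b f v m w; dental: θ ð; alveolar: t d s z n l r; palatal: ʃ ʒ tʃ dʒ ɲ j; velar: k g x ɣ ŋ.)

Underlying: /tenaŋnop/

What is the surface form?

[tenannop]

/ŋ/ before /n/ (alveolar) → [n]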